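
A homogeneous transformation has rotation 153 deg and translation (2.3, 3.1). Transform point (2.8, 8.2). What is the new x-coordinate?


x' = cos(theta)*px - sin(theta)*py + tx
= -0.891*2.8 - 0.454*8.2 + 2.3
= -3.9175


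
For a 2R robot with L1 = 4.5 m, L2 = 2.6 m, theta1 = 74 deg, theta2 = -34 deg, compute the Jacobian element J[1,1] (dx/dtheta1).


J[1,1] = -L1*sin(t1) - L2*sin(t1+t2)
= -4.5*sin(74) - 2.6*sin(40)
= -5.9969


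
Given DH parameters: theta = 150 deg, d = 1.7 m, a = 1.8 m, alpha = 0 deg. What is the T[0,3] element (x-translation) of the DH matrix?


T[0,3] = a * cos(theta)
= 1.8 * cos(150 deg)
= 1.8 * -0.866
= -1.5588


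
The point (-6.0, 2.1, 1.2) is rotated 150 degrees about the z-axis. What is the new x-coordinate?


Rotation about z-axis: x' = x*cos(theta) - y*sin(theta)
= -6.0 * -0.866 - 2.1 * 0.5
= 4.1462


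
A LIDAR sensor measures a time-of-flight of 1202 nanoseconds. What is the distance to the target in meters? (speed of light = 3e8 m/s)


tof = 1202 ns = 1.202e-06 s
dist = c * tof / 2
= 3e8 * 1.202e-06 / 2
= 180.3 m


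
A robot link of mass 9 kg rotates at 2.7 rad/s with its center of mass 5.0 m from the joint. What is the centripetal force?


F = m * omega^2 * r
= 9 * 2.7^2 * 5.0
= 9 * 7.29 * 5.0
= 328.05 N


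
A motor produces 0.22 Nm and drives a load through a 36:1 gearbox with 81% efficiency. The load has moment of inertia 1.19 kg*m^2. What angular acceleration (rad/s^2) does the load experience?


tau_out = tau_motor * N * eta
= 0.22 * 36 * 0.81 = 6.4152 Nm
alpha = tau_out / I = 6.4152 / 1.19
= 5.3909 rad/s^2


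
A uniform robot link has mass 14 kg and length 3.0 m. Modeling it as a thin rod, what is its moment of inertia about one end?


I = (1/3) * m * L^2
= (1/3) * 14 * 3.0^2
= 0.333333 * 14 * 9.0
= 42.0 kg*m^2


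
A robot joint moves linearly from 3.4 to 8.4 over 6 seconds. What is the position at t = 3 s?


s = t/T = 3/6 = 0.5
p(t) = p0 + (pf-p0)*s
= 3.4 + (8.4 - 3.4) * 0.5
= 5.9


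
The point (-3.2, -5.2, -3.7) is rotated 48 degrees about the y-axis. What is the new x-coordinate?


Rotation about y-axis: x' = x*cos(theta) + z*sin(theta)
= -3.2 * 0.6691 + -3.7 * 0.7431
= -4.8909


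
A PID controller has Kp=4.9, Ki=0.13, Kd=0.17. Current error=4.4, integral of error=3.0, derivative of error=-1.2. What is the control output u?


u = Kp*e + Ki*int(e) + Kd*de/dt
= 4.9*4.4 + 0.13*3.0 + 0.17*(-1.2)
= 21.56 + 0.39 + -0.204
= 21.746


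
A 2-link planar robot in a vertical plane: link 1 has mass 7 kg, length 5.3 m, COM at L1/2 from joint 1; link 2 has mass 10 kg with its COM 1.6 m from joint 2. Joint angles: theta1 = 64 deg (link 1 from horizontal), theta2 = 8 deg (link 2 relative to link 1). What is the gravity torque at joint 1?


Horizontal distance from joint 1 to link-1 COM:
  x_c1 = (L1/2)*cos(t1) = 2.65 * 0.4384 = 1.1617 m
Horizontal distance from joint 1 to link-2 COM:
  x_c2 = L1*cos(t1) + Lc2*cos(t1+t2)
       = 5.3*0.4384 + 1.6*0.309 = 2.8178 m
tau1 = m1*g*x_c1 + m2*g*x_c2
     = 7*9.81*1.1617 + 10*9.81*2.8178
     = 79.7728 + 276.4256
     = 356.1984 Nm


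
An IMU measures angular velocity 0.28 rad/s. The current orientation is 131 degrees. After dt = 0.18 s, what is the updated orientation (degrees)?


delta_theta = w * dt = 0.28 * 0.18 = 0.0504 rad
= 2.8877 deg
theta_new = 131 + 2.8877 = 133.8877 deg


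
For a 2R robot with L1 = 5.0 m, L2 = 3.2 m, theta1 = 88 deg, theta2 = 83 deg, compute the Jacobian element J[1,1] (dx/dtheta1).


J[1,1] = -L1*sin(t1) - L2*sin(t1+t2)
= -5.0*sin(88) - 3.2*sin(171)
= -5.4975


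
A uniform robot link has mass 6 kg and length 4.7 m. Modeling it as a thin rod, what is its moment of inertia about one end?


I = (1/3) * m * L^2
= (1/3) * 6 * 4.7^2
= 0.333333 * 6 * 22.09
= 44.18 kg*m^2


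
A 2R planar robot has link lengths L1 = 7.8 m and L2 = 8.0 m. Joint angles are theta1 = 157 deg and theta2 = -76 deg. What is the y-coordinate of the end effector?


Convert angles to radians: theta1 = 2.7402, theta2 = -1.3265
y = L1*sin(theta1) + L2*sin(theta1+theta2)
y = 3.0477 + 7.9015
y = 10.9492


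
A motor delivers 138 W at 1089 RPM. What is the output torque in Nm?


omega = 1089 * 2*pi/60 = 114.0398 rad/s
tau = P / omega = 138 / 114.0398
= 1.2101 Nm


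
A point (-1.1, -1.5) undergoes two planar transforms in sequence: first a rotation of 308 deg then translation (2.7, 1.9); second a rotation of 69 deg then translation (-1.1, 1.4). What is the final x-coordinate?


After transform 1:
x1 = cos(308)*-1.1 - sin(308)*-1.5 + 2.7 = 0.8408
y1 = sin(308)*-1.1 + cos(308)*-1.5 + 1.9 = 1.8433
After transform 2:
x2 = cos(69)*0.8408 - sin(69)*1.8433 + -1.1
= -2.5196


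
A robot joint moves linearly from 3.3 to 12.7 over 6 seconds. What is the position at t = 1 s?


s = t/T = 1/6 = 0.1667
p(t) = p0 + (pf-p0)*s
= 3.3 + (12.7 - 3.3) * 0.1667
= 4.8667


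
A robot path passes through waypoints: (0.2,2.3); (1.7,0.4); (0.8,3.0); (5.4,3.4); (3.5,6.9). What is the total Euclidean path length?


Segment lengths:
  seg1 = sqrt((1.5)^2 + (-1.9)^2) = 2.4207
  seg2 = sqrt((-0.9)^2 + (2.6)^2) = 2.7514
  seg3 = sqrt((4.6)^2 + (0.4)^2) = 4.6174
  seg4 = sqrt((-1.9)^2 + (3.5)^2) = 3.9825
Total = 13.7719


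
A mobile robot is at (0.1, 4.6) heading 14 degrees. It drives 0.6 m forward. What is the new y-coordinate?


y_new = y0 + d*sin(theta)
= 4.6 + 0.6*sin(14)
= 4.6 + 0.1452
= 4.7452


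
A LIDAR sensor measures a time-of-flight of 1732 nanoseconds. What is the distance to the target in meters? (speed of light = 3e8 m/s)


tof = 1732 ns = 1.732e-06 s
dist = c * tof / 2
= 3e8 * 1.732e-06 / 2
= 259.8 m


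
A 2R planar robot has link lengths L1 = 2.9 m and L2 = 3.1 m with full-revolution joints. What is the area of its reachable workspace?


r_max = L1 + L2 = 6.0 m
r_min = |L1 - L2| = 0.2 m
Area = pi*(r_max^2 - r_min^2)
= pi*(36.0 - 0.04)
= pi * 35.96
= 112.9717 m^2


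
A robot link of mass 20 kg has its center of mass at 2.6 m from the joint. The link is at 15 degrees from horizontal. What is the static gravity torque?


tau = m*g*L*cos(angle)
= 20 * 9.81 * 2.6 * cos(15 deg)
= 20 * 9.81 * 2.6 * 0.9659
= 492.7381 Nm


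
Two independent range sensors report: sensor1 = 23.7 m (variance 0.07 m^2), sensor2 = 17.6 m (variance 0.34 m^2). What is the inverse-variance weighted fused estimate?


w1 = (1/var1) / (1/var1 + 1/var2)
   = 14.2857 / (14.2857 + 2.9412) = 0.8293
w2 = 1 - w1 = 0.1707
fused = w1*s1 + w2*s2 = 19.6537 + 3.0049
= 22.6585 m


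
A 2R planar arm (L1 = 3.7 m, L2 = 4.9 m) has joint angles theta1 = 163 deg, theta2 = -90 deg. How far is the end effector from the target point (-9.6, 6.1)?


End effector via forward kinematics:
x = L1*cos(t1) + L2*cos(t1+t2) = -2.1057
y = L1*sin(t1) + L2*sin(t1+t2) = 5.7677
Distance to target:
d = sqrt((-9.6 - -2.1057)^2 + (6.1 - 5.7677)^2)
= sqrt(56.1644 + 0.1104)
= 7.5017 m


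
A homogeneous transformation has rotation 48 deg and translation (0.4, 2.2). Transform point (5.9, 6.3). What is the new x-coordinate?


x' = cos(theta)*px - sin(theta)*py + tx
= 0.6691*5.9 - 0.7431*6.3 + 0.4
= -0.3339


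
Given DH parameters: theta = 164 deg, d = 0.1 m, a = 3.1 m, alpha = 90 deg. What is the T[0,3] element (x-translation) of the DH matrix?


T[0,3] = a * cos(theta)
= 3.1 * cos(164 deg)
= 3.1 * -0.9613
= -2.9799


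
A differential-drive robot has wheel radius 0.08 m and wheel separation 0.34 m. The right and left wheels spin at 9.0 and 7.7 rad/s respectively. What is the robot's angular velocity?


vR = r*wR = 0.08*9.0 = 0.72 m/s
vL = r*wL = 0.08*7.7 = 0.616 m/s
v = (vR+vL)/2 = 0.668 m/s
omega = (vR-vL)/L = 0.3059 rad/s
angular velocity = 0.3059 rad/s


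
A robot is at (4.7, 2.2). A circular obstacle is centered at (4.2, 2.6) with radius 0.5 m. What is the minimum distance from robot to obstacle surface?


center_dist = sqrt((4.7-4.2)^2 + (2.2-2.6)^2)
= sqrt(0.25 + 0.16)
= 0.6403
min_dist = center_dist - radius = 0.6403 - 0.5 = 0.1403 m


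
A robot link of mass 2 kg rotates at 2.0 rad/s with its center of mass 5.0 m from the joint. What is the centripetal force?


F = m * omega^2 * r
= 2 * 2.0^2 * 5.0
= 2 * 4.0 * 5.0
= 40.0 N


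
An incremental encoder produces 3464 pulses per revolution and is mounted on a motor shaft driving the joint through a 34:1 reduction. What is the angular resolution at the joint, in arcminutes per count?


counts per rev = 3464
effective counts at joint = 3464 * 34 = 117776
resolution = 360*60 / 117776
= 0.1834 arcmin/count


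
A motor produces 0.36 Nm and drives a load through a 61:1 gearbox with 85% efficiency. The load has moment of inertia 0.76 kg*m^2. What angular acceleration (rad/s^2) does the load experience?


tau_out = tau_motor * N * eta
= 0.36 * 61 * 0.85 = 18.666 Nm
alpha = tau_out / I = 18.666 / 0.76
= 24.5605 rad/s^2


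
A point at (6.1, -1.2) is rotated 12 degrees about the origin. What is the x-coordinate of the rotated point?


x' = x*cos(theta) - y*sin(theta)
cos(12 deg) = 0.9781, sin(12 deg) = 0.2079
x' = 6.1 * 0.9781 - -1.2 * 0.2079
= 5.9667 - -0.2495
= 6.2162


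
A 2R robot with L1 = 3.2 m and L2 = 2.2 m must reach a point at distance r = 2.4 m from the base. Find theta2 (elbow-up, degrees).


cos(theta2) = (r^2 - L1^2 - L2^2) / (2*L1*L2)
cos(theta2) = (5.76 - 10.24 - 4.84) / 14.08
cos(theta2) = -0.661932
theta2 = 131.4474 degrees


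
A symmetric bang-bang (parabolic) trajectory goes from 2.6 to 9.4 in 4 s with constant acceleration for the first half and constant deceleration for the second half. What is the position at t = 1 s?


Symmetric rest-to-rest: each phase covers (pf-p0)/2 in time T/2. 0.5*a*(T/2)^2 = (pf-p0)/2 => a = 4*(pf-p0)/T^2
a = 4*(9.4-2.6)/4^2 = 1.7
t = 1 is in the acceleration phase (t <= T/2).
p = p0 + 0.5*a*t^2 = 2.6 + 0.5*1.7*1^2
= 3.45


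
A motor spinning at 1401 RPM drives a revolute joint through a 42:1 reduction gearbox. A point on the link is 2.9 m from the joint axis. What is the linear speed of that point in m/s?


omega_motor = 1401 * 2*pi/60 = 146.7124 rad/s
omega_joint = omega_motor / 42 = 3.4932 rad/s
v = omega_joint * r = 3.4932 * 2.9
= 10.1301 m/s


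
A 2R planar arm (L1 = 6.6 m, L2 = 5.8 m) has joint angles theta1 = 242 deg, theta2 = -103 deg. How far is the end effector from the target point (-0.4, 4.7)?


End effector via forward kinematics:
x = L1*cos(t1) + L2*cos(t1+t2) = -7.4758
y = L1*sin(t1) + L2*sin(t1+t2) = -2.0223
Distance to target:
d = sqrt((-0.4 - -7.4758)^2 + (4.7 - -2.0223)^2)
= sqrt(50.0673 + 45.1895)
= 9.76 m


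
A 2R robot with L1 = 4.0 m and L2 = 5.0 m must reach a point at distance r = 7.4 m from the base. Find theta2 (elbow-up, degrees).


cos(theta2) = (r^2 - L1^2 - L2^2) / (2*L1*L2)
cos(theta2) = (54.76 - 16.0 - 25.0) / 40.0
cos(theta2) = 0.344
theta2 = 69.8792 degrees


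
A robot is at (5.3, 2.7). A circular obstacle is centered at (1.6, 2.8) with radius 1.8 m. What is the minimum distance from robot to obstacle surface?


center_dist = sqrt((5.3-1.6)^2 + (2.7-2.8)^2)
= sqrt(13.69 + 0.01)
= 3.7014
min_dist = center_dist - radius = 3.7014 - 1.8 = 1.9014 m


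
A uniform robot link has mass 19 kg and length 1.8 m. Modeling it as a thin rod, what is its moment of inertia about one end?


I = (1/3) * m * L^2
= (1/3) * 19 * 1.8^2
= 0.333333 * 19 * 3.24
= 20.52 kg*m^2


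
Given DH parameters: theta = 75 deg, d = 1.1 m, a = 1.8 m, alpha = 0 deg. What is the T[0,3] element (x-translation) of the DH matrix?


T[0,3] = a * cos(theta)
= 1.8 * cos(75 deg)
= 1.8 * 0.2588
= 0.4659


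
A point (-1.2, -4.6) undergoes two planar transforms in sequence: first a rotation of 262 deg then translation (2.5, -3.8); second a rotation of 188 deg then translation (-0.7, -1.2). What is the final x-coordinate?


After transform 1:
x1 = cos(262)*-1.2 - sin(262)*-4.6 + 2.5 = -1.8882
y1 = sin(262)*-1.2 + cos(262)*-4.6 + -3.8 = -1.9715
After transform 2:
x2 = cos(188)*-1.8882 - sin(188)*-1.9715 + -0.7
= 0.8955


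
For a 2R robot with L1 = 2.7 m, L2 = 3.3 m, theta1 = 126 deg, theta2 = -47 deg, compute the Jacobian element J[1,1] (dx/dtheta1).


J[1,1] = -L1*sin(t1) - L2*sin(t1+t2)
= -2.7*sin(126) - 3.3*sin(79)
= -5.4237


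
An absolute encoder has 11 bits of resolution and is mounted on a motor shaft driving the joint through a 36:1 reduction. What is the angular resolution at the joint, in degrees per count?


counts = 2^11 = 2048
effective counts at joint = 2048 * 36 = 73728
resolution = 360 / 73728
= 0.0049 deg/count


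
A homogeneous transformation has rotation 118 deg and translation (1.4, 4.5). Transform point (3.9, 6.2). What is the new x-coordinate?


x' = cos(theta)*px - sin(theta)*py + tx
= -0.4695*3.9 - 0.8829*6.2 + 1.4
= -5.9052


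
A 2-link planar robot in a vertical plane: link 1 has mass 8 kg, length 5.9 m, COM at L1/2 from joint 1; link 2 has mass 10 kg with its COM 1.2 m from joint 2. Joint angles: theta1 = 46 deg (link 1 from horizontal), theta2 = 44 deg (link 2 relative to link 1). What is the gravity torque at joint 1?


Horizontal distance from joint 1 to link-1 COM:
  x_c1 = (L1/2)*cos(t1) = 2.95 * 0.6947 = 2.0492 m
Horizontal distance from joint 1 to link-2 COM:
  x_c2 = L1*cos(t1) + Lc2*cos(t1+t2)
       = 5.9*0.6947 + 1.2*0.0 = 4.0985 m
tau1 = m1*g*x_c1 + m2*g*x_c2
     = 8*9.81*2.0492 + 10*9.81*4.0985
     = 160.8245 + 402.0613
     = 562.8858 Nm


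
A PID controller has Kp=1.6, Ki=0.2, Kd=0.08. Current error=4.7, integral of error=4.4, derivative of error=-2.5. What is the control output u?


u = Kp*e + Ki*int(e) + Kd*de/dt
= 1.6*4.7 + 0.2*4.4 + 0.08*(-2.5)
= 7.52 + 0.88 + -0.2
= 8.2


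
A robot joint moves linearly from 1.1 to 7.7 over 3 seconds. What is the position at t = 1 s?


s = t/T = 1/3 = 0.3333
p(t) = p0 + (pf-p0)*s
= 1.1 + (7.7 - 1.1) * 0.3333
= 3.3


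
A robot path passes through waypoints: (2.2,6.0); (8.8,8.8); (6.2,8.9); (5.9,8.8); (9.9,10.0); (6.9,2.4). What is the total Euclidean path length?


Segment lengths:
  seg1 = sqrt((6.6)^2 + (2.8)^2) = 7.1694
  seg2 = sqrt((-2.6)^2 + (0.1)^2) = 2.6019
  seg3 = sqrt((-0.3)^2 + (-0.1)^2) = 0.3162
  seg4 = sqrt((4.0)^2 + (1.2)^2) = 4.1761
  seg5 = sqrt((-3.0)^2 + (-7.6)^2) = 8.1707
Total = 22.4343


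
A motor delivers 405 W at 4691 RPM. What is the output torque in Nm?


omega = 4691 * 2*pi/60 = 491.2404 rad/s
tau = P / omega = 405 / 491.2404
= 0.8244 Nm


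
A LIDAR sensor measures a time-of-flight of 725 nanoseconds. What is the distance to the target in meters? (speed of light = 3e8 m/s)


tof = 725 ns = 7.25e-07 s
dist = c * tof / 2
= 3e8 * 7.25e-07 / 2
= 108.75 m


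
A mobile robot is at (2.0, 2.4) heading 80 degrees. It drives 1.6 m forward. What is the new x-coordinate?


x_new = x0 + d*cos(theta)
= 2.0 + 1.6*cos(80)
= 2.0 + 0.2778
= 2.2778


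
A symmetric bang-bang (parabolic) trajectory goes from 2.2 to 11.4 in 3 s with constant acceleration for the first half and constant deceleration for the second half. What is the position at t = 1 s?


Symmetric rest-to-rest: each phase covers (pf-p0)/2 in time T/2. 0.5*a*(T/2)^2 = (pf-p0)/2 => a = 4*(pf-p0)/T^2
a = 4*(11.4-2.2)/3^2 = 4.0889
t = 1 is in the acceleration phase (t <= T/2).
p = p0 + 0.5*a*t^2 = 2.2 + 0.5*4.0889*1^2
= 4.2444


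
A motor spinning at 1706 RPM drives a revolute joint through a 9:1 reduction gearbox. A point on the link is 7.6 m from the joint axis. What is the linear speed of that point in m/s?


omega_motor = 1706 * 2*pi/60 = 178.6519 rad/s
omega_joint = omega_motor / 9 = 19.8502 rad/s
v = omega_joint * r = 19.8502 * 7.6
= 150.8616 m/s


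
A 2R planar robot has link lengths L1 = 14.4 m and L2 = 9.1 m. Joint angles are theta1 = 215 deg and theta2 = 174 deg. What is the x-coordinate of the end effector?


Convert angles to radians: theta1 = 3.7525, theta2 = 3.0369
x = L1*cos(theta1) + L2*cos(theta1+theta2)
x = -11.7958 + 7.959
x = -3.8368


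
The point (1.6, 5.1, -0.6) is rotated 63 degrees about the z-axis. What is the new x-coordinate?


Rotation about z-axis: x' = x*cos(theta) - y*sin(theta)
= 1.6 * 0.454 - 5.1 * 0.891
= -3.8177


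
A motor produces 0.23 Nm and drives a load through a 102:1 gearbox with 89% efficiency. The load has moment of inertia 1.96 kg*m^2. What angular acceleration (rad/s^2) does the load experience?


tau_out = tau_motor * N * eta
= 0.23 * 102 * 0.89 = 20.8794 Nm
alpha = tau_out / I = 20.8794 / 1.96
= 10.6528 rad/s^2


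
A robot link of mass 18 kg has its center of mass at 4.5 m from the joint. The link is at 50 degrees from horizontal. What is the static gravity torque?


tau = m*g*L*cos(angle)
= 18 * 9.81 * 4.5 * cos(50 deg)
= 18 * 9.81 * 4.5 * 0.6428
= 510.7655 Nm


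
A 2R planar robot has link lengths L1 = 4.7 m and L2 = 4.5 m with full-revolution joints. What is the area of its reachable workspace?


r_max = L1 + L2 = 9.2 m
r_min = |L1 - L2| = 0.2 m
Area = pi*(r_max^2 - r_min^2)
= pi*(84.64 - 0.04)
= pi * 84.6
= 265.7787 m^2


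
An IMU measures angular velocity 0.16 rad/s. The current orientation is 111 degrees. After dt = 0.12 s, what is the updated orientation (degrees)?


delta_theta = w * dt = 0.16 * 0.12 = 0.0192 rad
= 1.1001 deg
theta_new = 111 + 1.1001 = 112.1001 deg


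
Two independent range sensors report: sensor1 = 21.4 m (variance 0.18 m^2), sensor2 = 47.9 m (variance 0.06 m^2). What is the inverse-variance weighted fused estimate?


w1 = (1/var1) / (1/var1 + 1/var2)
   = 5.5556 / (5.5556 + 16.6667) = 0.25
w2 = 1 - w1 = 0.75
fused = w1*s1 + w2*s2 = 5.35 + 35.925
= 41.275 m


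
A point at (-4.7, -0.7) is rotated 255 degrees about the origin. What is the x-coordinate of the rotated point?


x' = x*cos(theta) - y*sin(theta)
cos(255 deg) = -0.2588, sin(255 deg) = -0.9659
x' = -4.7 * -0.2588 - -0.7 * -0.9659
= 1.2164 - 0.6761
= 0.5403


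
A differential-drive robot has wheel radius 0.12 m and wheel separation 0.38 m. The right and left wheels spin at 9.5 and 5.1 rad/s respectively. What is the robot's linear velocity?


vR = r*wR = 0.12*9.5 = 1.14 m/s
vL = r*wL = 0.12*5.1 = 0.612 m/s
v = (vR+vL)/2 = 0.876 m/s
omega = (vR-vL)/L = 1.3895 rad/s
linear velocity = 0.876 m/s


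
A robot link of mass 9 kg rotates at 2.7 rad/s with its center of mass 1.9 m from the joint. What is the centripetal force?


F = m * omega^2 * r
= 9 * 2.7^2 * 1.9
= 9 * 7.29 * 1.9
= 124.659 N


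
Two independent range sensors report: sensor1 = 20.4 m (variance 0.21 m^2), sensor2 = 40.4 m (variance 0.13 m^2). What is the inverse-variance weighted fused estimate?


w1 = (1/var1) / (1/var1 + 1/var2)
   = 4.7619 / (4.7619 + 7.6923) = 0.3824
w2 = 1 - w1 = 0.6176
fused = w1*s1 + w2*s2 = 7.8 + 24.9529
= 32.7529 m


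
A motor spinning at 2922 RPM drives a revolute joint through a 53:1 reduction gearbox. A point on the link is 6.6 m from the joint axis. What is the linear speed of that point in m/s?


omega_motor = 2922 * 2*pi/60 = 305.9911 rad/s
omega_joint = omega_motor / 53 = 5.7734 rad/s
v = omega_joint * r = 5.7734 * 6.6
= 38.1046 m/s


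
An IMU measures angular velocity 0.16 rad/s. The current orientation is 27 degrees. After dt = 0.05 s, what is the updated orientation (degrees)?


delta_theta = w * dt = 0.16 * 0.05 = 0.008 rad
= 0.4584 deg
theta_new = 27 + 0.4584 = 27.4584 deg


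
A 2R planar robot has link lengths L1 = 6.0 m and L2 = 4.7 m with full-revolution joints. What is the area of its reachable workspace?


r_max = L1 + L2 = 10.7 m
r_min = |L1 - L2| = 1.3 m
Area = pi*(r_max^2 - r_min^2)
= pi*(114.49 - 1.69)
= pi * 112.8
= 354.3717 m^2


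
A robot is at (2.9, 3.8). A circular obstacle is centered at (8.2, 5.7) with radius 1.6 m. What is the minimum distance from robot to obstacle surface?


center_dist = sqrt((2.9-8.2)^2 + (3.8-5.7)^2)
= sqrt(28.09 + 3.61)
= 5.6303
min_dist = center_dist - radius = 5.6303 - 1.6 = 4.0303 m


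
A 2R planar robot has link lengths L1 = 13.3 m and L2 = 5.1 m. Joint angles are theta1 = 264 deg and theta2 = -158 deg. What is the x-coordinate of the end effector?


Convert angles to radians: theta1 = 4.6077, theta2 = -2.7576
x = L1*cos(theta1) + L2*cos(theta1+theta2)
x = -1.3902 + -1.4058
x = -2.796


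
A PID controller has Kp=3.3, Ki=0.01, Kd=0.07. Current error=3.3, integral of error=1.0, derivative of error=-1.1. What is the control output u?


u = Kp*e + Ki*int(e) + Kd*de/dt
= 3.3*3.3 + 0.01*1.0 + 0.07*(-1.1)
= 10.89 + 0.01 + -0.077
= 10.823


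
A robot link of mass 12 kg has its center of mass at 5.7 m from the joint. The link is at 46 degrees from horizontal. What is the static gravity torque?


tau = m*g*L*cos(angle)
= 12 * 9.81 * 5.7 * cos(46 deg)
= 12 * 9.81 * 5.7 * 0.6947
= 466.1185 Nm


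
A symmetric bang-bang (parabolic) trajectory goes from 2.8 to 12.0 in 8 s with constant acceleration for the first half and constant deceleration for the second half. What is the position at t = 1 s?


Symmetric rest-to-rest: each phase covers (pf-p0)/2 in time T/2. 0.5*a*(T/2)^2 = (pf-p0)/2 => a = 4*(pf-p0)/T^2
a = 4*(12.0-2.8)/8^2 = 0.575
t = 1 is in the acceleration phase (t <= T/2).
p = p0 + 0.5*a*t^2 = 2.8 + 0.5*0.575*1^2
= 3.0875


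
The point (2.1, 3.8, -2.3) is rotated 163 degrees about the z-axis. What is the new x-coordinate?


Rotation about z-axis: x' = x*cos(theta) - y*sin(theta)
= 2.1 * -0.9563 - 3.8 * 0.2924
= -3.1193


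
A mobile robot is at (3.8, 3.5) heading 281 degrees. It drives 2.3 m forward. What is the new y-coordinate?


y_new = y0 + d*sin(theta)
= 3.5 + 2.3*sin(281)
= 3.5 + -2.2577
= 1.2423


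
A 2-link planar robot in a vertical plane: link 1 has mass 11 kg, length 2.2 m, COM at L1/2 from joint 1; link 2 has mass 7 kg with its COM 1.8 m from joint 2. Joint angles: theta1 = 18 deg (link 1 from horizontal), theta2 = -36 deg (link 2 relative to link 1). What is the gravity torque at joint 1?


Horizontal distance from joint 1 to link-1 COM:
  x_c1 = (L1/2)*cos(t1) = 1.1 * 0.9511 = 1.0462 m
Horizontal distance from joint 1 to link-2 COM:
  x_c2 = L1*cos(t1) + Lc2*cos(t1+t2)
       = 2.2*0.9511 + 1.8*0.9511 = 3.8042 m
tau1 = m1*g*x_c1 + m2*g*x_c2
     = 11*9.81*1.0462 + 7*9.81*3.8042
     = 112.8914 + 261.2362
     = 374.1276 Nm


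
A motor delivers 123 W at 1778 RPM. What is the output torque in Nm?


omega = 1778 * 2*pi/60 = 186.1917 rad/s
tau = P / omega = 123 / 186.1917
= 0.6606 Nm


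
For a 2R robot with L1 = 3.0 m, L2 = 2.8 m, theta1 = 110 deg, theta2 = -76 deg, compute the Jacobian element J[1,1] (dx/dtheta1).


J[1,1] = -L1*sin(t1) - L2*sin(t1+t2)
= -3.0*sin(110) - 2.8*sin(34)
= -4.3848


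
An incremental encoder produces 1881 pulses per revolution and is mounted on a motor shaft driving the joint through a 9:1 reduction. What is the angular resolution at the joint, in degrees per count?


counts per rev = 1881
effective counts at joint = 1881 * 9 = 16929
resolution = 360 / 16929
= 0.0213 deg/count


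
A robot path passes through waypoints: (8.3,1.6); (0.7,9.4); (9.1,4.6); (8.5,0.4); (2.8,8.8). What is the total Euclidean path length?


Segment lengths:
  seg1 = sqrt((-7.6)^2 + (7.8)^2) = 10.8904
  seg2 = sqrt((8.4)^2 + (-4.8)^2) = 9.6747
  seg3 = sqrt((-0.6)^2 + (-4.2)^2) = 4.2426
  seg4 = sqrt((-5.7)^2 + (8.4)^2) = 10.1514
Total = 34.9591


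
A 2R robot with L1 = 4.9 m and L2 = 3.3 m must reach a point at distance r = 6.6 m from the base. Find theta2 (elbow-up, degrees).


cos(theta2) = (r^2 - L1^2 - L2^2) / (2*L1*L2)
cos(theta2) = (43.56 - 24.01 - 10.89) / 32.34
cos(theta2) = 0.26778
theta2 = 74.4678 degrees


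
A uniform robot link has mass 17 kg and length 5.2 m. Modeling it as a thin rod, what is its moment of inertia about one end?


I = (1/3) * m * L^2
= (1/3) * 17 * 5.2^2
= 0.333333 * 17 * 27.04
= 153.2267 kg*m^2


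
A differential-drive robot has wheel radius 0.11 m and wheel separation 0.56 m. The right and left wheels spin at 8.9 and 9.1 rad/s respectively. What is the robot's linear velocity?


vR = r*wR = 0.11*8.9 = 0.979 m/s
vL = r*wL = 0.11*9.1 = 1.001 m/s
v = (vR+vL)/2 = 0.99 m/s
omega = (vR-vL)/L = -0.0393 rad/s
linear velocity = 0.99 m/s


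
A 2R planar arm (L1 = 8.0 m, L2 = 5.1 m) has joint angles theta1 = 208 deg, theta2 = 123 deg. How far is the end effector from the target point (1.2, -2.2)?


End effector via forward kinematics:
x = L1*cos(t1) + L2*cos(t1+t2) = -2.603
y = L1*sin(t1) + L2*sin(t1+t2) = -6.2283
Distance to target:
d = sqrt((1.2 - -2.603)^2 + (-2.2 - -6.2283)^2)
= sqrt(14.463 + 16.2272)
= 5.5399 m


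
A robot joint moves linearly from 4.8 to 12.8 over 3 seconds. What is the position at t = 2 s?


s = t/T = 2/3 = 0.6667
p(t) = p0 + (pf-p0)*s
= 4.8 + (12.8 - 4.8) * 0.6667
= 10.1333


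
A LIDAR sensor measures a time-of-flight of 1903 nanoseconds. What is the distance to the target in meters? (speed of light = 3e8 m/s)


tof = 1903 ns = 1.903e-06 s
dist = c * tof / 2
= 3e8 * 1.903e-06 / 2
= 285.45 m


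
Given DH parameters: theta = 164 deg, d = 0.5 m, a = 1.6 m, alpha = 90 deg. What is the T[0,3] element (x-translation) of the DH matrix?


T[0,3] = a * cos(theta)
= 1.6 * cos(164 deg)
= 1.6 * -0.9613
= -1.538


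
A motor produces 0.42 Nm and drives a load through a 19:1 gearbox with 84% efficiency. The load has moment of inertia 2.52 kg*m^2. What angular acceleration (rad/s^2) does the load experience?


tau_out = tau_motor * N * eta
= 0.42 * 19 * 0.84 = 6.7032 Nm
alpha = tau_out / I = 6.7032 / 2.52
= 2.66 rad/s^2


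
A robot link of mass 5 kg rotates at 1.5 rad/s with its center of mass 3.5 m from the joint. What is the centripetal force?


F = m * omega^2 * r
= 5 * 1.5^2 * 3.5
= 5 * 2.25 * 3.5
= 39.375 N


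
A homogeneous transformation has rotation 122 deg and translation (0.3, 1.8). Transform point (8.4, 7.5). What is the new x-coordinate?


x' = cos(theta)*px - sin(theta)*py + tx
= -0.5299*8.4 - 0.848*7.5 + 0.3
= -10.5117


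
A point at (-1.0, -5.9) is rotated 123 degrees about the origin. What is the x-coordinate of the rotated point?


x' = x*cos(theta) - y*sin(theta)
cos(123 deg) = -0.5446, sin(123 deg) = 0.8387
x' = -1.0 * -0.5446 - -5.9 * 0.8387
= 0.5446 - -4.9482
= 5.4928


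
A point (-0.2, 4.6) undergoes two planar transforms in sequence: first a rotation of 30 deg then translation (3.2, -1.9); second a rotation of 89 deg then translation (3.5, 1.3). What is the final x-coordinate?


After transform 1:
x1 = cos(30)*-0.2 - sin(30)*4.6 + 3.2 = 0.7268
y1 = sin(30)*-0.2 + cos(30)*4.6 + -1.9 = 1.9837
After transform 2:
x2 = cos(89)*0.7268 - sin(89)*1.9837 + 3.5
= 1.5293


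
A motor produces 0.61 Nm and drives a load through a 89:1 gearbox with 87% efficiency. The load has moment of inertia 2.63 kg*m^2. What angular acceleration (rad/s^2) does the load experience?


tau_out = tau_motor * N * eta
= 0.61 * 89 * 0.87 = 47.2323 Nm
alpha = tau_out / I = 47.2323 / 2.63
= 17.959 rad/s^2


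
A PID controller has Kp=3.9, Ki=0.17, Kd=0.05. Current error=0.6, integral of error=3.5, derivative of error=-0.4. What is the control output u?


u = Kp*e + Ki*int(e) + Kd*de/dt
= 3.9*0.6 + 0.17*3.5 + 0.05*(-0.4)
= 2.34 + 0.595 + -0.02
= 2.915


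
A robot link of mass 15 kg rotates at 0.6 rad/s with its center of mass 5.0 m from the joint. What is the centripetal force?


F = m * omega^2 * r
= 15 * 0.6^2 * 5.0
= 15 * 0.36 * 5.0
= 27.0 N


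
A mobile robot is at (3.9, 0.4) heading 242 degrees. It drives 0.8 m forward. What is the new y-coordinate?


y_new = y0 + d*sin(theta)
= 0.4 + 0.8*sin(242)
= 0.4 + -0.7064
= -0.3064


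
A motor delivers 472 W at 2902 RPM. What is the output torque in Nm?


omega = 2902 * 2*pi/60 = 303.8967 rad/s
tau = P / omega = 472 / 303.8967
= 1.5532 Nm


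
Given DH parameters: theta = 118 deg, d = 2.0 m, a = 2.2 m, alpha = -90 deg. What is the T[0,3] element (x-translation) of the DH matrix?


T[0,3] = a * cos(theta)
= 2.2 * cos(118 deg)
= 2.2 * -0.4695
= -1.0328


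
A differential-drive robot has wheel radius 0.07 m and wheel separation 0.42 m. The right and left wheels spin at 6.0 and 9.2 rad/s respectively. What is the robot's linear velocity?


vR = r*wR = 0.07*6.0 = 0.42 m/s
vL = r*wL = 0.07*9.2 = 0.644 m/s
v = (vR+vL)/2 = 0.532 m/s
omega = (vR-vL)/L = -0.5333 rad/s
linear velocity = 0.532 m/s


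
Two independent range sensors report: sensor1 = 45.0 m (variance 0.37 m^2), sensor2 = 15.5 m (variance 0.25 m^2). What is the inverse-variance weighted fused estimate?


w1 = (1/var1) / (1/var1 + 1/var2)
   = 2.7027 / (2.7027 + 4.0) = 0.4032
w2 = 1 - w1 = 0.5968
fused = w1*s1 + w2*s2 = 18.1452 + 9.25
= 27.3952 m


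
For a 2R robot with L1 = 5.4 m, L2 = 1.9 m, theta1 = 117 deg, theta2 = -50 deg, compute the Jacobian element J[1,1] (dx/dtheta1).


J[1,1] = -L1*sin(t1) - L2*sin(t1+t2)
= -5.4*sin(117) - 1.9*sin(67)
= -6.5604


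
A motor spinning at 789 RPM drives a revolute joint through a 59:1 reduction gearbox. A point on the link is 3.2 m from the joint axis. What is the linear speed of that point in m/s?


omega_motor = 789 * 2*pi/60 = 82.6239 rad/s
omega_joint = omega_motor / 59 = 1.4004 rad/s
v = omega_joint * r = 1.4004 * 3.2
= 4.4813 m/s


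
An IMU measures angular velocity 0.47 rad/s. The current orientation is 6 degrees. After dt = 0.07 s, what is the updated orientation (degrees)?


delta_theta = w * dt = 0.47 * 0.07 = 0.0329 rad
= 1.885 deg
theta_new = 6 + 1.885 = 7.885 deg


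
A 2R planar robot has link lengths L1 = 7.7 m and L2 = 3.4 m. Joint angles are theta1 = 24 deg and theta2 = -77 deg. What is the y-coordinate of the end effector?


Convert angles to radians: theta1 = 0.4189, theta2 = -1.3439
y = L1*sin(theta1) + L2*sin(theta1+theta2)
y = 3.1319 + -2.7154
y = 0.4165


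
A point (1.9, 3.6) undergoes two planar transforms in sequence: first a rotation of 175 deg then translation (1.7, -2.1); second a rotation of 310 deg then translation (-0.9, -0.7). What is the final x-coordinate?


After transform 1:
x1 = cos(175)*1.9 - sin(175)*3.6 + 1.7 = -0.5065
y1 = sin(175)*1.9 + cos(175)*3.6 + -2.1 = -5.5207
After transform 2:
x2 = cos(310)*-0.5065 - sin(310)*-5.5207 + -0.9
= -5.4547


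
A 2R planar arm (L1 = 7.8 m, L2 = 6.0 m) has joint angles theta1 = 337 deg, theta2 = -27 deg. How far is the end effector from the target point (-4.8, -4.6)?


End effector via forward kinematics:
x = L1*cos(t1) + L2*cos(t1+t2) = 11.0367
y = L1*sin(t1) + L2*sin(t1+t2) = -7.644
Distance to target:
d = sqrt((-4.8 - 11.0367)^2 + (-4.6 - -7.644)^2)
= sqrt(250.7999 + 9.2658)
= 16.1266 m


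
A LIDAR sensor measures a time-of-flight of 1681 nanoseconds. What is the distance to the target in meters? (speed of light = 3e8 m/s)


tof = 1681 ns = 1.681e-06 s
dist = c * tof / 2
= 3e8 * 1.681e-06 / 2
= 252.15 m


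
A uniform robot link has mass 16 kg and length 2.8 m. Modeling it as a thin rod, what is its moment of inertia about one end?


I = (1/3) * m * L^2
= (1/3) * 16 * 2.8^2
= 0.333333 * 16 * 7.84
= 41.8133 kg*m^2


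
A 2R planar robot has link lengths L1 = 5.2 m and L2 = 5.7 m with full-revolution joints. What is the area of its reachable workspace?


r_max = L1 + L2 = 10.9 m
r_min = |L1 - L2| = 0.5 m
Area = pi*(r_max^2 - r_min^2)
= pi*(118.81 - 0.25)
= pi * 118.56
= 372.4672 m^2


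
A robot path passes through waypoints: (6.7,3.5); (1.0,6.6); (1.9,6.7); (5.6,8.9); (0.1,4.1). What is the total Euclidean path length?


Segment lengths:
  seg1 = sqrt((-5.7)^2 + (3.1)^2) = 6.4885
  seg2 = sqrt((0.9)^2 + (0.1)^2) = 0.9055
  seg3 = sqrt((3.7)^2 + (2.2)^2) = 4.3046
  seg4 = sqrt((-5.5)^2 + (-4.8)^2) = 7.3
Total = 18.9986


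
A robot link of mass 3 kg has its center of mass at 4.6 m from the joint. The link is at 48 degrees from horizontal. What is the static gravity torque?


tau = m*g*L*cos(angle)
= 3 * 9.81 * 4.6 * cos(48 deg)
= 3 * 9.81 * 4.6 * 0.6691
= 90.5856 Nm


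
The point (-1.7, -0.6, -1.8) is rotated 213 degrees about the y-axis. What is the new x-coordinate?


Rotation about y-axis: x' = x*cos(theta) + z*sin(theta)
= -1.7 * -0.8387 + -1.8 * -0.5446
= 2.4061


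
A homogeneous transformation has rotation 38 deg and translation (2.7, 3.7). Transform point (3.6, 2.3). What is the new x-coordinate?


x' = cos(theta)*px - sin(theta)*py + tx
= 0.788*3.6 - 0.6157*2.3 + 2.7
= 4.1208


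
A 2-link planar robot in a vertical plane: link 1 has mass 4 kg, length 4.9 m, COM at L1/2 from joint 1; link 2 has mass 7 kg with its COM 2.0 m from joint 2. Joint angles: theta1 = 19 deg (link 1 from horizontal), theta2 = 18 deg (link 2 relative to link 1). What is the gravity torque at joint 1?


Horizontal distance from joint 1 to link-1 COM:
  x_c1 = (L1/2)*cos(t1) = 2.45 * 0.9455 = 2.3165 m
Horizontal distance from joint 1 to link-2 COM:
  x_c2 = L1*cos(t1) + Lc2*cos(t1+t2)
       = 4.9*0.9455 + 2.0*0.7986 = 6.2303 m
tau1 = m1*g*x_c1 + m2*g*x_c2
     = 4*9.81*2.3165 + 7*9.81*6.2303
     = 90.9003 + 427.8355
     = 518.7358 Nm


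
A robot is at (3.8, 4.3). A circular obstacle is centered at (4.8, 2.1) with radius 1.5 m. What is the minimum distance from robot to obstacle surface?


center_dist = sqrt((3.8-4.8)^2 + (4.3-2.1)^2)
= sqrt(1.0 + 4.84)
= 2.4166
min_dist = center_dist - radius = 2.4166 - 1.5 = 0.9166 m


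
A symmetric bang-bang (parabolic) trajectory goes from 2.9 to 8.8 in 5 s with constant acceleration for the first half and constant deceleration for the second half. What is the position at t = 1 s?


Symmetric rest-to-rest: each phase covers (pf-p0)/2 in time T/2. 0.5*a*(T/2)^2 = (pf-p0)/2 => a = 4*(pf-p0)/T^2
a = 4*(8.8-2.9)/5^2 = 0.944
t = 1 is in the acceleration phase (t <= T/2).
p = p0 + 0.5*a*t^2 = 2.9 + 0.5*0.944*1^2
= 3.372


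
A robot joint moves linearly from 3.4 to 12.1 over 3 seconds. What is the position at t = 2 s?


s = t/T = 2/3 = 0.6667
p(t) = p0 + (pf-p0)*s
= 3.4 + (12.1 - 3.4) * 0.6667
= 9.2


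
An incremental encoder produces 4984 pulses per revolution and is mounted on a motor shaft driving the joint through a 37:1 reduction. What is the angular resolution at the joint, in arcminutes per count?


counts per rev = 4984
effective counts at joint = 4984 * 37 = 184408
resolution = 360*60 / 184408
= 0.1171 arcmin/count


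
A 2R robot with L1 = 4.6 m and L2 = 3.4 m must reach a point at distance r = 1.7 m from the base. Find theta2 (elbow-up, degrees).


cos(theta2) = (r^2 - L1^2 - L2^2) / (2*L1*L2)
cos(theta2) = (2.89 - 21.16 - 11.56) / 31.28
cos(theta2) = -0.953645
theta2 = 162.4862 degrees


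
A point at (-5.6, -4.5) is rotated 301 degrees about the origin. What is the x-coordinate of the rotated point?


x' = x*cos(theta) - y*sin(theta)
cos(301 deg) = 0.515, sin(301 deg) = -0.8572
x' = -5.6 * 0.515 - -4.5 * -0.8572
= -2.8842 - 3.8573
= -6.7415


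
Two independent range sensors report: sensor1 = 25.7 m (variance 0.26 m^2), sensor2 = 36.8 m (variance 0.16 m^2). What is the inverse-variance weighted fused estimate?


w1 = (1/var1) / (1/var1 + 1/var2)
   = 3.8462 / (3.8462 + 6.25) = 0.381
w2 = 1 - w1 = 0.619
fused = w1*s1 + w2*s2 = 9.7905 + 22.781
= 32.5714 m


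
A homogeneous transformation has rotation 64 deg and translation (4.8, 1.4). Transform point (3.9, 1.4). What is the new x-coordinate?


x' = cos(theta)*px - sin(theta)*py + tx
= 0.4384*3.9 - 0.8988*1.4 + 4.8
= 5.2513


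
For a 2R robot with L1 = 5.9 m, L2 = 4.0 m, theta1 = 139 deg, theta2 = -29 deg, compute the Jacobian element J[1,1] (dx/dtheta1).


J[1,1] = -L1*sin(t1) - L2*sin(t1+t2)
= -5.9*sin(139) - 4.0*sin(110)
= -7.6295


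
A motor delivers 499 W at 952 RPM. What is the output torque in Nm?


omega = 952 * 2*pi/60 = 99.6932 rad/s
tau = P / omega = 499 / 99.6932
= 5.0054 Nm


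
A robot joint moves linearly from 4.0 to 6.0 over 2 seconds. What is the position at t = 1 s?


s = t/T = 1/2 = 0.5
p(t) = p0 + (pf-p0)*s
= 4.0 + (6.0 - 4.0) * 0.5
= 5.0


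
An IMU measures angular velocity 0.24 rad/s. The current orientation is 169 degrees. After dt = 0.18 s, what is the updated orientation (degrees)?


delta_theta = w * dt = 0.24 * 0.18 = 0.0432 rad
= 2.4752 deg
theta_new = 169 + 2.4752 = 171.4752 deg


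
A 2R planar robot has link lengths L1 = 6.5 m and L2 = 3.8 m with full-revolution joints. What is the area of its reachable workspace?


r_max = L1 + L2 = 10.3 m
r_min = |L1 - L2| = 2.7 m
Area = pi*(r_max^2 - r_min^2)
= pi*(106.09 - 7.29)
= pi * 98.8
= 310.3894 m^2


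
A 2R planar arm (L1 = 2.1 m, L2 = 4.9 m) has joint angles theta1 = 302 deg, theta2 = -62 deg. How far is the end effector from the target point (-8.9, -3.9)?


End effector via forward kinematics:
x = L1*cos(t1) + L2*cos(t1+t2) = -1.3372
y = L1*sin(t1) + L2*sin(t1+t2) = -6.0244
Distance to target:
d = sqrt((-8.9 - -1.3372)^2 + (-3.9 - -6.0244)^2)
= sqrt(57.1964 + 4.5132)
= 7.8555 m


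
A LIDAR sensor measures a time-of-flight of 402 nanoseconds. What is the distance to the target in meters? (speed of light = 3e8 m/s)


tof = 402 ns = 4.02e-07 s
dist = c * tof / 2
= 3e8 * 4.02e-07 / 2
= 60.3 m


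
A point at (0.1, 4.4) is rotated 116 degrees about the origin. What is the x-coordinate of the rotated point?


x' = x*cos(theta) - y*sin(theta)
cos(116 deg) = -0.4384, sin(116 deg) = 0.8988
x' = 0.1 * -0.4384 - 4.4 * 0.8988
= -0.0438 - 3.9547
= -3.9985


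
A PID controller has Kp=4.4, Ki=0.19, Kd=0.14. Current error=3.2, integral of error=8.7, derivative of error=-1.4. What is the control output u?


u = Kp*e + Ki*int(e) + Kd*de/dt
= 4.4*3.2 + 0.19*8.7 + 0.14*(-1.4)
= 14.08 + 1.653 + -0.196
= 15.537


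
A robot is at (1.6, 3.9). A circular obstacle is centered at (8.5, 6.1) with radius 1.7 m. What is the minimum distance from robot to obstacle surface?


center_dist = sqrt((1.6-8.5)^2 + (3.9-6.1)^2)
= sqrt(47.61 + 4.84)
= 7.2422
min_dist = center_dist - radius = 7.2422 - 1.7 = 5.5422 m


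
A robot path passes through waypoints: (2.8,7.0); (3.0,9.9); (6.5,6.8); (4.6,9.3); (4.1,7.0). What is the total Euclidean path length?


Segment lengths:
  seg1 = sqrt((0.2)^2 + (2.9)^2) = 2.9069
  seg2 = sqrt((3.5)^2 + (-3.1)^2) = 4.6755
  seg3 = sqrt((-1.9)^2 + (2.5)^2) = 3.1401
  seg4 = sqrt((-0.5)^2 + (-2.3)^2) = 2.3537
Total = 13.0761


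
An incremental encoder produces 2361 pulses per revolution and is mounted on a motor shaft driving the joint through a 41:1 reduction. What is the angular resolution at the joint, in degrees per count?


counts per rev = 2361
effective counts at joint = 2361 * 41 = 96801
resolution = 360 / 96801
= 0.0037 deg/count


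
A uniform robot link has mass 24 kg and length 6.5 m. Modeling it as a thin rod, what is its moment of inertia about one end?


I = (1/3) * m * L^2
= (1/3) * 24 * 6.5^2
= 0.333333 * 24 * 42.25
= 338.0 kg*m^2


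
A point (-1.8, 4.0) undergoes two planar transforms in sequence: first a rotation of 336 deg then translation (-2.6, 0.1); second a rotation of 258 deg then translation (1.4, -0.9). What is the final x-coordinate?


After transform 1:
x1 = cos(336)*-1.8 - sin(336)*4.0 + -2.6 = -2.6174
y1 = sin(336)*-1.8 + cos(336)*4.0 + 0.1 = 4.4863
After transform 2:
x2 = cos(258)*-2.6174 - sin(258)*4.4863 + 1.4
= 6.3325


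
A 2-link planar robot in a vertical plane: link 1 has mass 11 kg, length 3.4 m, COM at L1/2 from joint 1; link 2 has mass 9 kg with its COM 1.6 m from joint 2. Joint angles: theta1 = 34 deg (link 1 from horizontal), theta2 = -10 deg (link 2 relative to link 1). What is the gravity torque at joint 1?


Horizontal distance from joint 1 to link-1 COM:
  x_c1 = (L1/2)*cos(t1) = 1.7 * 0.829 = 1.4094 m
Horizontal distance from joint 1 to link-2 COM:
  x_c2 = L1*cos(t1) + Lc2*cos(t1+t2)
       = 3.4*0.829 + 1.6*0.9135 = 4.2804 m
tau1 = m1*g*x_c1 + m2*g*x_c2
     = 11*9.81*1.4094 + 9*9.81*4.2804
     = 152.0845 + 377.9166
     = 530.001 Nm
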